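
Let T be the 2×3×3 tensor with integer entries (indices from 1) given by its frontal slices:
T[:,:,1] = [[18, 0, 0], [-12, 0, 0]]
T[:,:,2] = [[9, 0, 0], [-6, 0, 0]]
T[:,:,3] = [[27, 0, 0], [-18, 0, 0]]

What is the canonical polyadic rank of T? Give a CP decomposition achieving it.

Lower bound: T ≠ 0 (e.g. T[1,1,1] = 18), so rank(T) ≥ 1.
Upper bound: if T = a ⊗ b ⊗ c then every fibre of T is a multiple of the corresponding factor, so read the factors off the fibres through the nonzero entry T[1,1,1] = 18.
The mode-1 fibre T[:,1,1] = [18, -12] gives a = [3, -2] (primitive direction); the mode-2 fibre T[1,:,1] = [18, 0, 0] gives b = [1, 0, 0]; then c[k] = T[1,1,k] / (a[1]·b[1]) = [18, 9, 27] / 3 = [6, 3, 9].
Expanding [3, -2] ⊗ [1, 0, 0] ⊗ [6, 3, 9] reproduces all 18 entries of T, so T = [3, -2] ⊗ [1, 0, 0] ⊗ [6, 3, 9] and rank(T) ≤ 1.
These bounds meet, so rank(T) = 1.

rank(T) = 1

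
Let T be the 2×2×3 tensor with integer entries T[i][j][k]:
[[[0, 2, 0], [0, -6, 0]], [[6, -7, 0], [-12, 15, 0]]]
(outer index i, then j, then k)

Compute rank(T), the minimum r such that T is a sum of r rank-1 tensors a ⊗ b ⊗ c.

Lower bound: the mode-3 unfolding of T (rows indexed by k, columns by (i,j) = (0,0), (0,1), (1,0), (1,1)) is [[0, 0, 6, -12], [2, -6, -7, 15], [0, 0, 0, 0]].
There the 2×2 minor on rows k ∈ {0, 1}, columns (i,j) ∈ {(0,0), (1,0)} is det [[0, 6], [2, -7]] = -12 ≠ 0, so this unfolding has rank ≥ 2; CP rank is at least every unfolding rank, so rank(T) ≥ 2. (This is only a lower bound: in general the CP rank may exceed every unfolding rank, so we still need to exhibit 2 rank-1 terms summing to T.)
Upper bound — finding two terms. Write S_k = T[:,:,k] for the frontal slices: S₀ = [[0, 0], [6, -12]], S₁ = [[2, -6], [-7, 15]], S₂ = [[0, 0], [0, 0]].
If T = a₁ ⊗ b₁ ⊗ c₁ + a₂ ⊗ b₂ ⊗ c₂ then each S_k = c₁[k]·a₁b₁ᵀ + c₂[k]·a₂b₂ᵀ. S₀ and S₁ are linearly independent, so a₁b₁ᵀ and a₂b₂ᵀ must span the same plane of matrices: they are the rank-1 matrices of the form x·S₀ + y·S₁.
det(x·S₀ + y·S₁) is 12·xy − 12·y² = 12·(x − y)(y), vanishing at (x:y) = (1:1) and (1:0).
M₁ = S₀ + S₁ = [[2, -6], [-1, 3]] = [2, -1][1, -3]ᵀ and M₂ = S₀ = [[0, 0], [6, -12]] = 6·[0, 1][1, -2]ᵀ, so take a₁ = [2, -1], b₁ = [1, -3], a₂ = [0, 1], b₂ = [1, -2].
Each slice is an integer combination of E₁ = a₁b₁ᵀ and E₂ = a₂b₂ᵀ: S₀ = 6·E₂, S₁ = E₁ − 6·E₂, S₂ = 0; reading off coefficients, c₁ = [0, 1, 0] and c₂ = [6, -6, 0].
Hence T = [2, -1] ⊗ [1, -3] ⊗ [0, 1, 0] + [0, 1] ⊗ [1, -2] ⊗ [6, -6, 0], so rank(T) ≤ 2.
These bounds meet, so rank(T) = 2.

2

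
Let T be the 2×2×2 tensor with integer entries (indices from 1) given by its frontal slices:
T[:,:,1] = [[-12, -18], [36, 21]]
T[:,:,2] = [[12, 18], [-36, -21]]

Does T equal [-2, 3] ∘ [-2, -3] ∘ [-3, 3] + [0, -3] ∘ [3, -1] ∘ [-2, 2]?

Yes

Reconstruct entrywise from the claimed factors. For example, T[1,1,1] = -12 and Σₗ aₗ[1]bₗ[1]cₗ[1] = (-2)·(-2)·(-3) + (0)·(3)·(-2) = -12; checking all 8 entries, every one matches. The claim holds.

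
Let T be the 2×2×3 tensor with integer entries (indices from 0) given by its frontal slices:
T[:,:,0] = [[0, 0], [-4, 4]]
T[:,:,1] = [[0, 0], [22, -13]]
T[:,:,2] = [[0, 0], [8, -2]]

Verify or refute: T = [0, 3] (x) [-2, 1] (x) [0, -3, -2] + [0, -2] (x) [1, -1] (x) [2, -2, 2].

Reconstruct entrywise from the claimed factors. For example, T[0,0,1] = 0 and Σₗ aₗ[0]bₗ[0]cₗ[1] = (0)·(-2)·(-3) + (0)·(1)·(-2) = 0; checking all 12 entries, every one matches. The claim holds.

Yes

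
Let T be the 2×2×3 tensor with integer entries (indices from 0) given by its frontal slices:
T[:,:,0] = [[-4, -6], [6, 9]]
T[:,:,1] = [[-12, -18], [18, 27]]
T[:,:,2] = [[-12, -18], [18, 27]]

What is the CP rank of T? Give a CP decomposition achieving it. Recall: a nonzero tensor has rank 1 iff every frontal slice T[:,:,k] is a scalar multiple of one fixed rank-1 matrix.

rank(T) = 1

Lower bound: T ≠ 0 (e.g. T[0,0,0] = -4), so rank(T) ≥ 1.
Upper bound: if T = a ⊗ b ⊗ c then every fibre of T is a multiple of the corresponding factor, so read the factors off the fibres through the nonzero entry T[0,0,0] = -4.
The mode-1 fibre T[:,0,0] = [-4, 6] gives a = [2, -3] (primitive direction); the mode-2 fibre T[0,:,0] = [-4, -6] gives b = [2, 3]; then c[k] = T[0,0,k] / (a[0]·b[0]) = [-4, -12, -12] / 4 = [-1, -3, -3].
Expanding [2, -3] ⊗ [2, 3] ⊗ [-1, -3, -3] reproduces all 12 entries of T, so T = [2, -3] ⊗ [2, 3] ⊗ [-1, -3, -3] and rank(T) ≤ 1.
These bounds meet, so rank(T) = 1.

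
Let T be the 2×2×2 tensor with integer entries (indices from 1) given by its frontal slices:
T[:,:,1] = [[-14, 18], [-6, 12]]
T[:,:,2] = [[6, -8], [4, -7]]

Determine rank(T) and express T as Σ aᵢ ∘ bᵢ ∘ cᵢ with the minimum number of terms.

Lower bound: the mode-3 unfolding of T (rows indexed by k, columns by (i,j) = (1,1), (1,2), (2,1), (2,2)) is [[-14, 18, -6, 12], [6, -8, 4, -7]].
There the 2×2 minor on rows k ∈ {1, 2}, columns (i,j) ∈ {(1,1), (1,2)} is det [[-14, 18], [6, -8]] = 4 ≠ 0, so this unfolding has rank ≥ 2; CP rank is at least every unfolding rank, so rank(T) ≥ 2. (Flattening ranks never certify an upper bound on CP rank; for that we must actually write T with 2 rank-1 terms.)
Upper bound — finding two terms. Write S_k = T[:,:,k] for the frontal slices: S₁ = [[-14, 18], [-6, 12]], S₂ = [[6, -8], [4, -7]].
If T = a₁ ∘ b₁ ∘ c₁ + a₂ ∘ b₂ ∘ c₂ then each S_k = c₁[k]·a₁b₁ᵀ + c₂[k]·a₂b₂ᵀ. S₁ and S₂ are linearly independent, so a₁b₁ᵀ and a₂b₂ᵀ must span the same plane of matrices: they are the rank-1 matrices of the form x·S₁ + y·S₂.
det(x·S₁ + y·S₂) is −60·x² + 50·xy − 10·y² = (-10)·(3·x − y)(2·x − y), vanishing at (x:y) = (1:3) and (1:2).
M₁ = S₁ + 3·S₂ = [[4, -6], [6, -9]] = [2, 3][2, -3]ᵀ and M₂ = S₁ + 2·S₂ = [[-2, 2], [2, -2]] = (-2)·[1, -1][1, -1]ᵀ, so take a₁ = [2, 3], b₁ = [2, -3], a₂ = [1, -1], b₂ = [1, -1].
Each slice is an integer combination of E₁ = a₁b₁ᵀ and E₂ = a₂b₂ᵀ: S₁ = −2·E₁ − 6·E₂, S₂ = E₁ + 2·E₂; reading off coefficients, c₁ = [-2, 1] and c₂ = [-6, 2].
Hence T = [2, 3] ∘ [2, -3] ∘ [-2, 1] + [1, -1] ∘ [1, -1] ∘ [-6, 2], so rank(T) ≤ 2.
These bounds meet, so rank(T) = 2.
Check entry T[2,2,1] = 12: (3)·(-3)·(-2) + (-1)·(-1)·(-6) = 12.

rank(T) = 2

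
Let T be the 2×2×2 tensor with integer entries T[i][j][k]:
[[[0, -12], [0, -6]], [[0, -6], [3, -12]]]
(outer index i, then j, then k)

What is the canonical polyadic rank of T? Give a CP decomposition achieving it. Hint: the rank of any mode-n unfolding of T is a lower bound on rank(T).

rank(T) = 2

Lower bound: the mode-2 unfolding of T (rows indexed by j, columns by (i,k) = (0,0), (0,1), (1,0), (1,1)) is [[0, -12, 0, -6], [0, -6, 3, -12]].
There the 2×2 minor on rows j ∈ {0, 1}, columns (i,k) ∈ {(0,1), (1,0)} is det [[-12, 0], [-6, 3]] = -36 ≠ 0, so this unfolding has rank ≥ 2; CP rank is at least every unfolding rank, so rank(T) ≥ 2. (Flattening ranks never certify an upper bound on CP rank; for that we must actually write T with 2 rank-1 terms.)
Upper bound — finding two terms. Write S_k = T[:,:,k] for the frontal slices: S₀ = [[0, 0], [0, 3]], S₁ = [[-12, -6], [-6, -12]].
If T = a₁ ⊗ b₁ ⊗ c₁ + a₂ ⊗ b₂ ⊗ c₂ then each S_k = c₁[k]·a₁b₁ᵀ + c₂[k]·a₂b₂ᵀ. S₀ and S₁ are linearly independent, so a₁b₁ᵀ and a₂b₂ᵀ must span the same plane of matrices: they are the rank-1 matrices of the form x·S₀ + y·S₁.
det(x·S₀ + y·S₁) is −36·xy + 108·y² = (-36)·(x − 3·y)(y), vanishing at (x:y) = (3:1) and (1:0).
M₁ = 3·S₀ + S₁ = [[-12, -6], [-6, -3]] = (-3)·[2, 1][2, 1]ᵀ and M₂ = S₀ = [[0, 0], [0, 3]] = 3·[0, 1][0, 1]ᵀ, so take a₁ = [2, 1], b₁ = [2, 1], a₂ = [0, 1], b₂ = [0, 1].
Each slice is an integer combination of E₁ = a₁b₁ᵀ and E₂ = a₂b₂ᵀ: S₀ = 3·E₂, S₁ = −3·E₁ − 9·E₂; reading off coefficients, c₁ = [0, -3] and c₂ = [3, -9].
Hence T = [2, 1] ⊗ [2, 1] ⊗ [0, -3] + [0, 1] ⊗ [0, 1] ⊗ [3, -9], so rank(T) ≤ 2.
These bounds meet, so rank(T) = 2.
Check entry T[1,0,0] = 0: (1)·(2)·(0) + (1)·(0)·(3) = 0.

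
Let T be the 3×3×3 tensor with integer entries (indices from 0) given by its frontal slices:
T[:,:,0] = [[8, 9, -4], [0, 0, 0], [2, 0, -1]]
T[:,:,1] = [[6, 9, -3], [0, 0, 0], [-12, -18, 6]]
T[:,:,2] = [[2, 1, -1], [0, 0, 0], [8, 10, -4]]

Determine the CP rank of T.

2

Lower bound: the mode-2 unfolding of T (rows indexed by j, columns by (i,k) = (0,0), (0,1), (0,2), (1,0), (1,1), (1,2), (2,0), (2,1), (2,2)) is [[8, 6, 2, 0, 0, 0, 2, -12, 8], [9, 9, 1, 0, 0, 0, 0, -18, 10], [-4, -3, -1, 0, 0, 0, -1, 6, -4]].
There the 2×2 minor on rows j ∈ {0, 1}, columns (i,k) ∈ {(0,0), (0,1)} is det [[8, 6], [9, 9]] = 18 ≠ 0, so this unfolding has rank ≥ 2; CP rank is at least every unfolding rank, so rank(T) ≥ 2. (This is only a lower bound: in general the CP rank may exceed every unfolding rank, so we still need to exhibit 2 rank-1 terms summing to T.)
Upper bound — finding two terms. Write S_k = T[:,:,k] for the frontal slices: S₀ = [[8, 9, -4], [0, 0, 0], [2, 0, -1]], S₁ = [[6, 9, -3], [0, 0, 0], [-12, -18, 6]], S₂ = [[2, 1, -1], [0, 0, 0], [8, 10, -4]].
If T = a₁ ⊗ b₁ ⊗ c₁ + a₂ ⊗ b₂ ⊗ c₂ then each S_k = c₁[k]·a₁b₁ᵀ + c₂[k]·a₂b₂ᵀ. S₀ and S₁ are linearly independent, so a₁b₁ᵀ and a₂b₂ᵀ must span the same plane of matrices: they are the rank-1 matrices of the form x·S₀ + y·S₁.
The 2×2 minor of x·S₀ + y·S₁ on rows {0,2}, columns {0,1} is −18·x² − 54·xy = (-18)·(x + 3·y)(x), vanishing at (x:y) = (3:-1) and (0:1).
M₁ = 3·S₀ − S₁ = [[18, 18, -9], [0, 0, 0], [18, 18, -9]] = 9·[1, 0, 1][2, 2, -1]ᵀ and M₂ = S₁ = [[6, 9, -3], [0, 0, 0], [-12, -18, 6]] = 3·[1, 0, -2][2, 3, -1]ᵀ, so take a₁ = [1, 0, 1], b₁ = [2, 2, -1], a₂ = [1, 0, -2], b₂ = [2, 3, -1].
Each slice is an integer combination of E₁ = a₁b₁ᵀ and E₂ = a₂b₂ᵀ: S₀ = 3·E₁ + E₂, S₁ = 3·E₂, S₂ = 2·E₁ − E₂; reading off coefficients, c₁ = [3, 0, 2] and c₂ = [1, 3, -1].
Hence T = [1, 0, 1] ⊗ [2, 2, -1] ⊗ [3, 0, 2] + [1, 0, -2] ⊗ [2, 3, -1] ⊗ [1, 3, -1], so rank(T) ≤ 2.
These bounds meet, so rank(T) = 2.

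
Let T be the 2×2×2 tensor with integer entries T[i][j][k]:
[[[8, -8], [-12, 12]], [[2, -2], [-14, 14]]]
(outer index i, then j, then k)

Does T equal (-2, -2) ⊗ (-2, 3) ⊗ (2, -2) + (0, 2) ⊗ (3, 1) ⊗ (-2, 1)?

Reconstruct entry (1,0,0) from the claimed factors: Σₗ aₗ[1]bₗ[0]cₗ[0] = (-2)·(-2)·(2) + (2)·(3)·(-2) = -4, but T[1,0,0] = 2. The claim is false.

No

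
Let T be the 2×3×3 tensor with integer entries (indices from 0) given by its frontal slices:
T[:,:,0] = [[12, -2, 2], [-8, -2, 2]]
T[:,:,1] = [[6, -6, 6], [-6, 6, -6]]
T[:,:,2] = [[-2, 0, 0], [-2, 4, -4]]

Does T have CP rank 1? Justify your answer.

The mode-3 unfolding of T (rows indexed by k, columns by (i,j) = (0,0), (0,1), (0,2), (1,0), (1,1), (1,2)) is [[12, -2, 2, -8, -2, 2], [6, -6, 6, -6, 6, -6], [-2, 0, 0, -2, 4, -4]].
There the 3×3 minor on rows k ∈ {0, 1, 2}, columns (i,j) ∈ {(0,0), (0,1), (1,0)} is det [[12, -2, -8], [6, -6, -6], [-2, 0, -2]] = 192 ≠ 0, so this unfolding has rank ≥ 3; CP rank is at least every unfolding rank, so rank(T) ≥ 3.
In particular rank(T) ≥ 3 > 1, so T is not rank-1.

No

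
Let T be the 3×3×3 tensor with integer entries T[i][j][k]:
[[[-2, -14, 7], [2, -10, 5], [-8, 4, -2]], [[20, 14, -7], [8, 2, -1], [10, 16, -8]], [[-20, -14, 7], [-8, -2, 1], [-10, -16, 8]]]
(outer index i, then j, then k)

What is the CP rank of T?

2

Lower bound: the mode-2 unfolding of T (rows indexed by j, columns by (i,k) = (0,0), (0,1), (0,2), (1,0), (1,1), (1,2), (2,0), (2,1), (2,2)) is [[-2, -14, 7, 20, 14, -7, -20, -14, 7], [2, -10, 5, 8, 2, -1, -8, -2, 1], [-8, 4, -2, 10, 16, -8, -10, -16, 8]].
There the 2×2 minor on rows j ∈ {0, 1}, columns (i,k) ∈ {(0,0), (0,1)} is det [[-2, -14], [2, -10]] = 48 ≠ 0, so this unfolding has rank ≥ 2; CP rank is at least every unfolding rank, so rank(T) ≥ 2. (Unfolding ranks only ever bound the CP rank from below — rank(T) can be strictly larger than all of them — so the matching upper bound has to come from an explicit 2-term decomposition.)
Upper bound — finding two terms. Write S_k = T[:,:,k] for the frontal slices: S₀ = [[-2, 2, -8], [20, 8, 10], [-20, -8, -10]], S₁ = [[-14, -10, 4], [14, 2, 16], [-14, -2, -16]], S₂ = [[7, 5, -2], [-7, -1, -8], [7, 1, 8]].
If T = a₁ ∘ b₁ ∘ c₁ + a₂ ∘ b₂ ∘ c₂ then each S_k = c₁[k]·a₁b₁ᵀ + c₂[k]·a₂b₂ᵀ. S₀ and S₁ are linearly independent, so a₁b₁ᵀ and a₂b₂ᵀ must span the same plane of matrices: they are the rank-1 matrices of the form x·S₀ + y·S₁.
The 2×2 minor of x·S₀ + y·S₁ on rows {0,1}, columns {0,1} is −56·x² + 56·xy + 112·y² = (-56)·(x − 2·y)(x + y), vanishing at (x:y) = (2:1) and (1:-1).
M₁ = 2·S₀ + S₁ = [[-18, -6, -12], [54, 18, 36], [-54, -18, -36]] = (-6)·[1, -3, 3][3, 1, 2]ᵀ and M₂ = S₀ − S₁ = [[12, 12, -12], [6, 6, -6], [-6, -6, 6]] = 6·[2, 1, -1][1, 1, -1]ᵀ, so take a₁ = [1, -3, 3], b₁ = [3, 1, 2], a₂ = [2, 1, -1], b₂ = [1, 1, -1].
Each slice is an integer combination of E₁ = a₁b₁ᵀ and E₂ = a₂b₂ᵀ: S₀ = −2·E₁ + 2·E₂, S₁ = −2·E₁ − 4·E₂, S₂ = E₁ + 2·E₂; reading off coefficients, c₁ = [-2, -2, 1] and c₂ = [2, -4, 2].
Hence T = [1, -3, 3] ∘ [3, 1, 2] ∘ [-2, -2, 1] + [2, 1, -1] ∘ [1, 1, -1] ∘ [2, -4, 2], so rank(T) ≤ 2.
These bounds meet, so rank(T) = 2.
Check entry T[0,1,0] = 2: (1)·(1)·(-2) + (2)·(1)·(2) = 2.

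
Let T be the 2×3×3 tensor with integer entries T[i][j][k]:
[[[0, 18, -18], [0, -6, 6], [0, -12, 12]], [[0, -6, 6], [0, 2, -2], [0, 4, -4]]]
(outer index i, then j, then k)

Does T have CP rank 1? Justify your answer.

Yes

The mode-1 fibre T[:,0,1] = [18, -6] gives a = [3, -1] (primitive direction); the mode-2 fibre T[0,:,1] = [18, -6, -12] gives b = [3, -1, -2]; then c[k] = T[0,0,k] / (a[0]·b[0]) = [0, 18, -18] / 9 = [0, 2, -2].
Expanding [3, -1] ⊗ [3, -1, -2] ⊗ [0, 2, -2] reproduces all 18 entries of T, so T = [3, -1] ⊗ [3, -1, -2] ⊗ [0, 2, -2] and rank(T) ≤ 1.
Equivalently every frontal slice T[:,:,k] is c[k] times the rank-1 matrix [3, -1] ⊗ [3, -1, -2]. So T has rank 1 (it is nonzero).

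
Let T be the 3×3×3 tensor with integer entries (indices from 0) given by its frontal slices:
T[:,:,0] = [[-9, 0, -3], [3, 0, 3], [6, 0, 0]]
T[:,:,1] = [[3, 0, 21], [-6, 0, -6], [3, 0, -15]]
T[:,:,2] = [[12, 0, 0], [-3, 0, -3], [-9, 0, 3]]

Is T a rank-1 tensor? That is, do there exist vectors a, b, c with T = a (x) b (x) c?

No

The mode-3 unfolding of T (rows indexed by k, columns by (i,j) = (0,0), (0,1), (0,2), (1,0), (1,1), (1,2), (2,0), (2,1), (2,2)) is [[-9, 0, -3, 3, 0, 3, 6, 0, 0], [3, 0, 21, -6, 0, -6, 3, 0, -15], [12, 0, 0, -3, 0, -3, -9, 0, 3]].
There the 2×2 minor on rows k ∈ {0, 1}, columns (i,j) ∈ {(0,0), (0,2)} is det [[-9, -3], [3, 21]] = -180 ≠ 0, so this unfolding has rank ≥ 2; CP rank is at least every unfolding rank, so rank(T) ≥ 2.
In particular rank(T) ≥ 2 > 1, so T is not rank-1.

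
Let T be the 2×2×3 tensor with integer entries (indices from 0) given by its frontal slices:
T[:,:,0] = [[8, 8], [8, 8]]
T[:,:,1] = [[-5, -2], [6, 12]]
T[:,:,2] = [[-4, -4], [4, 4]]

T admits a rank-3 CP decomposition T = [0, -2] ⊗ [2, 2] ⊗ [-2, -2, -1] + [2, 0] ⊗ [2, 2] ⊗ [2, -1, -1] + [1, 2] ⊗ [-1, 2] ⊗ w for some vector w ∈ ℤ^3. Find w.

Subtract the known terms from T to get the rank-1 residual R = [1, 2] ⊗ [-1, 2] ⊗ w, so R[i,j,k] = a[i]·b[j]·w[k]. Pick indices with nonzero a[0]·b[0] = (1)·(-1) = -1. Only the fibre through (0,0,·) is needed: R[0,0,:] = T[0,0,:] − Σₗ aₗ[0]bₗ[0]cₗ = [8, -5, -4] − (0)·(2)·[-2, -2, -1] − (2)·(2)·[2, -1, -1] = [0, -1, 0]. Then w[k] = R[0,0,k] / -1 for each k, giving w = [0, -1, 0] / -1 = [0, 1, 0].

w = [0, 1, 0]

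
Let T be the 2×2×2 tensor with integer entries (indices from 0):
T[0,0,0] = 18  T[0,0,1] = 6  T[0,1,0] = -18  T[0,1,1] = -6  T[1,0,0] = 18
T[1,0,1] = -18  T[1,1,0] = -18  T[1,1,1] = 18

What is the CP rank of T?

2

Lower bound: the mode-3 unfolding of T (rows indexed by k, columns by (i,j) = (0,0), (0,1), (1,0), (1,1)) is [[18, -18, 18, -18], [6, -6, -18, 18]].
There the 2×2 minor on rows k ∈ {0, 1}, columns (i,j) ∈ {(0,0), (1,0)} is det [[18, 18], [6, -18]] = -432 ≠ 0, so this unfolding has rank ≥ 2; CP rank is at least every unfolding rank, so rank(T) ≥ 2. (Flattening ranks never certify an upper bound on CP rank; for that we must actually write T with 2 rank-1 terms.)
Upper bound — finding two terms. Every mode-2 slice of T is a multiple of one matrix: T[:,j,:] = b[j]·M with b = (1, -1) and M = [[18, 6], [18, -18]] (rows indexed by i, columns by k). So it suffices to write M as a sum of two rank-1 matrices.
Splitting M by its rows (i = 0, 1), M = (1, 0)(18, 6)ᵀ + (0, 1)(18, -18)ᵀ.
Hence T = (1, 0) ⊗ (1, -1) ⊗ (18, 6) + (0, 1) ⊗ (1, -1) ⊗ (18, -18), so rank(T) ≤ 2.
These bounds meet, so rank(T) = 2.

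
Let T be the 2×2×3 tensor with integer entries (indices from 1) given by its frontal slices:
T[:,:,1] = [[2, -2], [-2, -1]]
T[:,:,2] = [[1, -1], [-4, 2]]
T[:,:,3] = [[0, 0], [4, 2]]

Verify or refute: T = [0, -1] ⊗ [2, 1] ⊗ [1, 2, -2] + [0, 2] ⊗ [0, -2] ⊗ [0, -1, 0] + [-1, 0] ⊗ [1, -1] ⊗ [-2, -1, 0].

Yes

Reconstruct entrywise from the claimed factors. For example, T[1,2,1] = -2 and Σₗ aₗ[1]bₗ[2]cₗ[1] = (0)·(1)·(1) + (0)·(-2)·(0) + (-1)·(-1)·(-2) = -2; checking all 12 entries, every one matches. The claim holds.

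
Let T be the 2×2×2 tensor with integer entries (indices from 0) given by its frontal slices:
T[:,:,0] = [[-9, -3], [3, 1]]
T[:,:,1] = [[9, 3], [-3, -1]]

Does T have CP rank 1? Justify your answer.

If T = a ⊗ b ⊗ c then every fibre of T is a multiple of the corresponding factor, so read the factors off the fibres through the nonzero entry T[0,0,0] = -9.
The mode-1 fibre T[:,0,0] = [-9, 3] gives a = [3, -1] (primitive direction); the mode-2 fibre T[0,:,0] = [-9, -3] gives b = [3, 1]; then c[k] = T[0,0,k] / (a[0]·b[0]) = [-9, 9] / 9 = [-1, 1].
Expanding [3, -1] ⊗ [3, 1] ⊗ [-1, 1] reproduces all 8 entries of T, so T = [3, -1] ⊗ [3, 1] ⊗ [-1, 1] and rank(T) ≤ 1.
Equivalently every frontal slice T[:,:,k] is c[k] times the rank-1 matrix [3, -1] ⊗ [3, 1]. So T has rank 1 (it is nonzero).

Yes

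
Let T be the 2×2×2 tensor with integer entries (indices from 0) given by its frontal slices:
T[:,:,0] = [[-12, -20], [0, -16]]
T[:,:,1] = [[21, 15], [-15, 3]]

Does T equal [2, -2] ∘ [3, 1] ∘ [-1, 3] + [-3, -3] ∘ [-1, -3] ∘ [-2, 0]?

No

Reconstruct entry (0,0,1) from the claimed factors: Σₗ aₗ[0]bₗ[0]cₗ[1] = (2)·(3)·(3) + (-3)·(-1)·(0) = 18, but T[0,0,1] = 21. The claim is false.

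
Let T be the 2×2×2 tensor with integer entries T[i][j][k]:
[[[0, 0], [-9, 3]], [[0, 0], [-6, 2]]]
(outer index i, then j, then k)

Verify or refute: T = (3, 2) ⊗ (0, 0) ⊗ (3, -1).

No

Reconstruct entry (0,1,0) from the claimed factors: Σₗ aₗ[0]bₗ[1]cₗ[0] = (3)·(0)·(3) = 0, but T[0,1,0] = -9. The claim is false.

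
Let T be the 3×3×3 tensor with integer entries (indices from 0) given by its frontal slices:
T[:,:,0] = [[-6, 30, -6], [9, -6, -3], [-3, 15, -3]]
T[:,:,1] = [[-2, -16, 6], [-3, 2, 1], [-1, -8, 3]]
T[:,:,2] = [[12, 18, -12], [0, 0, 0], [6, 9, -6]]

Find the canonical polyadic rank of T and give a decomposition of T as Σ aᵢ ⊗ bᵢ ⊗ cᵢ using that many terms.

rank(T) = 2

Lower bound: the mode-2 unfolding of T (rows indexed by j, columns by (i,k) = (0,0), (0,1), (0,2), (1,0), (1,1), (1,2), (2,0), (2,1), (2,2)) is [[-6, -2, 12, 9, -3, 0, -3, -1, 6], [30, -16, 18, -6, 2, 0, 15, -8, 9], [-6, 6, -12, -3, 1, 0, -3, 3, -6]].
There the 2×2 minor on rows j ∈ {0, 1}, columns (i,k) ∈ {(0,0), (0,1)} is det [[-6, -2], [30, -16]] = 156 ≠ 0, so this unfolding has rank ≥ 2; CP rank is at least every unfolding rank, so rank(T) ≥ 2. (This is only a lower bound: in general the CP rank may exceed every unfolding rank, so we still need to exhibit 2 rank-1 terms summing to T.)
Upper bound — finding two terms. Write S_k = T[:,:,k] for the frontal slices: S₀ = [[-6, 30, -6], [9, -6, -3], [-3, 15, -3]], S₁ = [[-2, -16, 6], [-3, 2, 1], [-1, -8, 3]], S₂ = [[12, 18, -12], [0, 0, 0], [6, 9, -6]].
If T = a₁ ⊗ b₁ ⊗ c₁ + a₂ ⊗ b₂ ⊗ c₂ then each S_k = c₁[k]·a₁b₁ᵀ + c₂[k]·a₂b₂ᵀ. S₀ and S₁ are linearly independent, so a₁b₁ᵀ and a₂b₂ᵀ must span the same plane of matrices: they are the rank-1 matrices of the form x·S₀ + y·S₁.
The 2×2 minor of x·S₀ + y·S₁ on rows {0,1}, columns {0,1} is −234·x² + 234·xy − 52·y² = (-26)·(3·x − 2·y)(3·x − y), vanishing at (x:y) = (2:3) and (1:3).
M₁ = 2·S₀ + 3·S₁ = [[-18, 12, 6], [9, -6, -3], [-9, 6, 3]] = (-3)·[2, -1, 1][3, -2, -1]ᵀ and M₂ = S₀ + 3·S₁ = [[-12, -18, 12], [0, 0, 0], [-6, -9, 6]] = (-3)·[2, 0, 1][2, 3, -2]ᵀ, so take a₁ = [2, -1, 1], b₁ = [3, -2, -1], a₂ = [2, 0, 1], b₂ = [2, 3, -2].
Each slice is an integer combination of E₁ = a₁b₁ᵀ and E₂ = a₂b₂ᵀ: S₀ = −3·E₁ + 3·E₂, S₁ = E₁ − 2·E₂, S₂ = 3·E₂; reading off coefficients, c₁ = [-3, 1, 0] and c₂ = [3, -2, 3].
Hence T = [2, -1, 1] ⊗ [3, -2, -1] ⊗ [-3, 1, 0] + [2, 0, 1] ⊗ [2, 3, -2] ⊗ [3, -2, 3], so rank(T) ≤ 2.
These bounds meet, so rank(T) = 2.
Check entry T[0,1,1] = -16: (2)·(-2)·(1) + (2)·(3)·(-2) = -16.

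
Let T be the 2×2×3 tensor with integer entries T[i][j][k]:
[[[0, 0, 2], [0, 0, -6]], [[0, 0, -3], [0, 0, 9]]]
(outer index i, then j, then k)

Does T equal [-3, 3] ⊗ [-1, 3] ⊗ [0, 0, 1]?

Reconstruct entry (0,0,2) from the claimed factors: Σₗ aₗ[0]bₗ[0]cₗ[2] = (-3)·(-1)·(1) = 3, but T[0,0,2] = 2. The claim is false.

No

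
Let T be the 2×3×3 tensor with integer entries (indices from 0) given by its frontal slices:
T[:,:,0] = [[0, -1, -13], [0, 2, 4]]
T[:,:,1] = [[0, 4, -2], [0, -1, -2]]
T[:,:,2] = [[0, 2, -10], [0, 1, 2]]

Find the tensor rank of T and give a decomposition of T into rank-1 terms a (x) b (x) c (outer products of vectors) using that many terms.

Lower bound: the mode-3 unfolding of T (rows indexed by k, columns by (i,j) = (0,0), (0,1), (0,2), (1,0), (1,1), (1,2)) is [[0, -1, -13, 0, 2, 4], [0, 4, -2, 0, -1, -2], [0, 2, -10, 0, 1, 2]].
There the 3×3 minor on rows k ∈ {0, 1, 2}, columns (i,j) ∈ {(0,1), (0,2), (1,1)} is det [[-1, -13, 2], [4, -2, -1], [2, -10, 1]] = 18 ≠ 0, so this unfolding has rank ≥ 3; CP rank is at least every unfolding rank, so rank(T) ≥ 3. (Unfolding ranks only ever bound the CP rank from below — rank(T) can be strictly larger than all of them — so the matching upper bound has to come from an explicit 3-term decomposition.)
Upper bound: T is a sum of 3 rank-1 terms, T = (1, 0) (x) (0, 1, -2) (x) (2, 4, 2) + (1, 0) (x) (0, 1, -1) (x) (1, -2, 2) + (2, -1) (x) (0, 1, 2) (x) (-2, 1, -1) (one valid choice — decompositions are not unique — normalised so each a, b is primitive with positive first nonzero entry; check it by expanding all entries), so rank(T) ≤ 3.
These bounds meet, so rank(T) = 3.

rank(T) = 3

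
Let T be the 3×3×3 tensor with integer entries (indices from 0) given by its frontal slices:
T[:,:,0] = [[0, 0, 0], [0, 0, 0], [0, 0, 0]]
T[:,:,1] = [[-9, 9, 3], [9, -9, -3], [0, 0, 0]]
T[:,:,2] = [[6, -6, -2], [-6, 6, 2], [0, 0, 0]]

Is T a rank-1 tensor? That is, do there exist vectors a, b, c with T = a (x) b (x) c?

Yes

If T = a (x) b (x) c then every fibre of T is a multiple of the corresponding factor, so read the factors off the fibres through the nonzero entry T[0,0,1] = -9.
The mode-1 fibre T[:,0,1] = [-9, 9, 0] gives a = [1, -1, 0] (primitive direction); the mode-2 fibre T[0,:,1] = [-9, 9, 3] gives b = [3, -3, -1]; then c[k] = T[0,0,k] / (a[0]·b[0]) = [0, -9, 6] / 3 = [0, -3, 2].
Expanding [1, -1, 0] (x) [3, -3, -1] (x) [0, -3, 2] reproduces all 27 entries of T, so T = [1, -1, 0] (x) [3, -3, -1] (x) [0, -3, 2] and rank(T) ≤ 1.
Equivalently every frontal slice T[:,:,k] is c[k] times the rank-1 matrix [1, -1, 0] (x) [3, -3, -1]. So T has rank 1 (it is nonzero).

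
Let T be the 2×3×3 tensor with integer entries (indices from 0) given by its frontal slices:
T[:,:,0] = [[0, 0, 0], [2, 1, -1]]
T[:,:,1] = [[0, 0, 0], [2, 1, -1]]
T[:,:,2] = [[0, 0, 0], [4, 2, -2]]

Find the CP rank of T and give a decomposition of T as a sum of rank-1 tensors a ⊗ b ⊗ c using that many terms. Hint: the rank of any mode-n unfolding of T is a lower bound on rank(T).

Lower bound: T ≠ 0 (e.g. T[1,0,0] = 2), so rank(T) ≥ 1.
Upper bound: if T = a ⊗ b ⊗ c then every fibre of T is a multiple of the corresponding factor, so read the factors off the fibres through the nonzero entry T[1,0,0] = 2.
The mode-1 fibre T[:,0,0] = [0, 2] gives a = [0, 1] (primitive direction); the mode-2 fibre T[1,:,0] = [2, 1, -1] gives b = [2, 1, -1]; then c[k] = T[1,0,k] / (a[1]·b[0]) = [2, 2, 4] / 2 = [1, 1, 2].
Expanding [0, 1] ⊗ [2, 1, -1] ⊗ [1, 1, 2] reproduces all 18 entries of T, so T = [0, 1] ⊗ [2, 1, -1] ⊗ [1, 1, 2] and rank(T) ≤ 1.
These bounds meet, so rank(T) = 1.

rank(T) = 1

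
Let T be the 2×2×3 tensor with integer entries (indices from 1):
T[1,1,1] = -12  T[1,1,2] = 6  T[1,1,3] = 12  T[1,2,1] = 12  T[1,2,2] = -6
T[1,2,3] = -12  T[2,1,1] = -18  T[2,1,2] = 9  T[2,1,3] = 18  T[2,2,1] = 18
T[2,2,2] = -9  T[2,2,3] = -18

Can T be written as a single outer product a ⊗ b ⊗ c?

Yes

If T = a ⊗ b ⊗ c then every fibre of T is a multiple of the corresponding factor, so read the factors off the fibres through the nonzero entry T[1,1,1] = -12.
The mode-1 fibre T[:,1,1] = [-12, -18] gives a = (2, 3) (primitive direction); the mode-2 fibre T[1,:,1] = [-12, 12] gives b = (1, -1); then c[k] = T[1,1,k] / (a[1]·b[1]) = [-12, 6, 12] / 2 = (-6, 3, 6).
Expanding (2, 3) ⊗ (1, -1) ⊗ (-6, 3, 6) reproduces all 12 entries of T, so T = (2, 3) ⊗ (1, -1) ⊗ (-6, 3, 6) and rank(T) ≤ 1.
Equivalently every frontal slice T[:,:,k] is c[k] times the rank-1 matrix (2, 3) ⊗ (1, -1). So T has rank 1 (it is nonzero).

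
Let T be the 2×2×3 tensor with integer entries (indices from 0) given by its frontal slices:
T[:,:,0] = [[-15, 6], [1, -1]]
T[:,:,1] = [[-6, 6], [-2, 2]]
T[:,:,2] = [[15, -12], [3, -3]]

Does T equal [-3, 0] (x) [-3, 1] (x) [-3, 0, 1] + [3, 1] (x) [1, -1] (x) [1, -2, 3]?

Reconstruct entry (0,0,0) from the claimed factors: Σₗ aₗ[0]bₗ[0]cₗ[0] = (-3)·(-3)·(-3) + (3)·(1)·(1) = -24, but T[0,0,0] = -15. The claim is false.

No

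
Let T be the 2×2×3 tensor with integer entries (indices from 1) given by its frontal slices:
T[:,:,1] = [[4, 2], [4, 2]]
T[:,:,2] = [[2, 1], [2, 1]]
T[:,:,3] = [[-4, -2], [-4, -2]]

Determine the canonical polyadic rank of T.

1

Lower bound: T ≠ 0 (e.g. T[1,1,1] = 4), so rank(T) ≥ 1.
Upper bound: if T = a ⊗ b ⊗ c then every fibre of T is a multiple of the corresponding factor, so read the factors off the fibres through the nonzero entry T[1,1,1] = 4.
The mode-1 fibre T[:,1,1] = [4, 4] gives a = (1, 1) (primitive direction); the mode-2 fibre T[1,:,1] = [4, 2] gives b = (2, 1); then c[k] = T[1,1,k] / (a[1]·b[1]) = [4, 2, -4] / 2 = (2, 1, -2).
Expanding (1, 1) ⊗ (2, 1) ⊗ (2, 1, -2) reproduces all 12 entries of T, so T = (1, 1) ⊗ (2, 1) ⊗ (2, 1, -2) and rank(T) ≤ 1.
These bounds meet, so rank(T) = 1.
Check entry T[2,1,3] = -4: (1)·(2)·(-2) = -4.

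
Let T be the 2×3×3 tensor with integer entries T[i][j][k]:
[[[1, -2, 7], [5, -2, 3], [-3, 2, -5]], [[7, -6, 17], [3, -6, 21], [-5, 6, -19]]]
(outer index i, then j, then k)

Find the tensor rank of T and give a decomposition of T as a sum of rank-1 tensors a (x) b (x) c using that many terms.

rank(T) = 2

Lower bound: the mode-3 unfolding of T (rows indexed by k, columns by (i,j) = (0,0), (0,1), (0,2), (1,0), (1,1), (1,2)) is [[1, 5, -3, 7, 3, -5], [-2, -2, 2, -6, -6, 6], [7, 3, -5, 17, 21, -19]].
There the 2×2 minor on rows k ∈ {0, 1}, columns (i,j) ∈ {(0,0), (0,1)} is det [[1, 5], [-2, -2]] = 8 ≠ 0, so this unfolding has rank ≥ 2; CP rank is at least every unfolding rank, so rank(T) ≥ 2. (Flattening ranks never certify an upper bound on CP rank; for that we must actually write T with 2 rank-1 terms.)
Upper bound — finding two terms. Write S_k = T[:,:,k] for the frontal slices: S₀ = [[1, 5, -3], [7, 3, -5]], S₁ = [[-2, -2, 2], [-6, -6, 6]], S₂ = [[7, 3, -5], [17, 21, -19]].
If T = a₁ (x) b₁ (x) c₁ + a₂ (x) b₂ (x) c₂ then each S_k = c₁[k]·a₁b₁ᵀ + c₂[k]·a₂b₂ᵀ. S₀ and S₁ are linearly independent, so a₁b₁ᵀ and a₂b₂ᵀ must span the same plane of matrices: they are the rank-1 matrices of the form x·S₀ + y·S₁.
The 2×2 minor of x·S₀ + y·S₁ on rows {0,1}, columns {0,1} is −32·x² + 32·xy = (-32)·(x − y)(x), vanishing at (x:y) = (1:1) and (0:1).
M₁ = S₀ + S₁ = [[-1, 3, -1], [1, -3, 1]] = −(1, -1)(1, -3, 1)ᵀ and M₂ = S₁ = [[-2, -2, 2], [-6, -6, 6]] = (-2)·(1, 3)(1, 1, -1)ᵀ, so take a₁ = (1, -1), b₁ = (1, -3, 1), a₂ = (1, 3), b₂ = (1, 1, -1).
Each slice is an integer combination of E₁ = a₁b₁ᵀ and E₂ = a₂b₂ᵀ: S₀ = −E₁ + 2·E₂, S₁ = −2·E₂, S₂ = E₁ + 6·E₂; reading off coefficients, c₁ = (-1, 0, 1) and c₂ = (2, -2, 6).
Hence T = (1, -1) (x) (1, -3, 1) (x) (-1, 0, 1) + (1, 3) (x) (1, 1, -1) (x) (2, -2, 6), so rank(T) ≤ 2.
These bounds meet, so rank(T) = 2.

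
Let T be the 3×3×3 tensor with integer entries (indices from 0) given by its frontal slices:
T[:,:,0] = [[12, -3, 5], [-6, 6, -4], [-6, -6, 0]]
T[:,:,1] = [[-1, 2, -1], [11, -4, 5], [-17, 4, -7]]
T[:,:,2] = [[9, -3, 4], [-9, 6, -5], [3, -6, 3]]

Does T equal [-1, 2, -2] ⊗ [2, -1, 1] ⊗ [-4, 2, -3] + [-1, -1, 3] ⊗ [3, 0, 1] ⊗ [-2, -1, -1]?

Reconstruct entry (0,0,0) from the claimed factors: Σₗ aₗ[0]bₗ[0]cₗ[0] = (-1)·(2)·(-4) + (-1)·(3)·(-2) = 14, but T[0,0,0] = 12. The claim is false.

No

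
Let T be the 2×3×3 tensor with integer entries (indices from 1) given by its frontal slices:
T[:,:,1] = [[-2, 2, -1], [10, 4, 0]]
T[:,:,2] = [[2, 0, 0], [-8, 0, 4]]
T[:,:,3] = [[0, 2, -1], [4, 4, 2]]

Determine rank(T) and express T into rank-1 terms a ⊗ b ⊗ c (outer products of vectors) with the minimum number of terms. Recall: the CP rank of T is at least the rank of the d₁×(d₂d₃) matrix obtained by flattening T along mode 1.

Lower bound: the mode-3 unfolding of T (rows indexed by k, columns by (i,j) = (1,1), (1,2), (1,3), (2,1), (2,2), (2,3)) is [[-2, 2, -1, 10, 4, 0], [2, 0, 0, -8, 0, 4], [0, 2, -1, 4, 4, 2]].
There the 3×3 minor on rows k ∈ {1, 2, 3}, columns (i,j) ∈ {(1,1), (1,2), (2,1)} is det [[-2, 2, 10], [2, 0, -8], [0, 2, 4]] = -8 ≠ 0, so this unfolding has rank ≥ 3; CP rank is at least every unfolding rank, so rank(T) ≥ 3. (Flattening ranks never certify an upper bound on CP rank; for that we must actually write T with 3 rank-1 terms.)
Upper bound: T is a sum of 3 rank-1 terms, T = [0, 1] ⊗ [1, 0, -1] ⊗ [-2, -4, -4] + [1, -2] ⊗ [1, 0, 0] ⊗ [-4, 2, -2] + [1, 2] ⊗ [2, 2, -1] ⊗ [1, 0, 1] (written with every a and b primitive with positive leading entry and the scale carried by c; CP decompositions are not unique, and this one is verified by expanding entrywise), so rank(T) ≤ 3.
These bounds meet, so rank(T) = 3.

rank(T) = 3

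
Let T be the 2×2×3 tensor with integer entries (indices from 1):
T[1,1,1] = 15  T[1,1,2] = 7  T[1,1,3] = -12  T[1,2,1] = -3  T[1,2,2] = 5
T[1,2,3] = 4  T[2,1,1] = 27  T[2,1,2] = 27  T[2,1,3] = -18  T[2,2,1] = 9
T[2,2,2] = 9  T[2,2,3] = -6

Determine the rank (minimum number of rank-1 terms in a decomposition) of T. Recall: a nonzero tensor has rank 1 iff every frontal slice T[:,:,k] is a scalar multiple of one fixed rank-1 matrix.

2

Lower bound: the mode-1 unfolding of T (rows indexed by i, columns by (j,k) = (1,1), (1,2), (1,3), (2,1), (2,2), (2,3)) is [[15, 7, -12, -3, 5, 4], [27, 27, -18, 9, 9, -6]].
There the 2×2 minor on rows i ∈ {1, 2}, columns (j,k) ∈ {(1,1), (1,2)} is det [[15, 7], [27, 27]] = 216 ≠ 0, so this unfolding has rank ≥ 2; CP rank is at least every unfolding rank, so rank(T) ≥ 2. (Flattening ranks never certify an upper bound on CP rank; for that we must actually write T with 2 rank-1 terms.)
Upper bound — finding two terms. Write S_k = T[:,:,k] for the frontal slices: S₁ = [[15, -3], [27, 9]], S₂ = [[7, 5], [27, 9]], S₃ = [[-12, 4], [-18, -6]].
If T = a₁ (x) b₁ (x) c₁ + a₂ (x) b₂ (x) c₂ then each S_k = c₁[k]·a₁b₁ᵀ + c₂[k]·a₂b₂ᵀ. S₁ and S₂ are linearly independent, so a₁b₁ᵀ and a₂b₂ᵀ must span the same plane of matrices: they are the rank-1 matrices of the form x·S₁ + y·S₂.
det(x·S₁ + y·S₂) is 216·x² + 144·xy − 72·y² = 72·(3·x − y)(x + y), vanishing at (x:y) = (1:3) and (1:-1).
M₁ = S₁ + 3·S₂ = [[36, 12], [108, 36]] = 12·(1, 3)(3, 1)ᵀ and M₂ = S₁ − S₂ = [[8, -8], [0, 0]] = 8·(1, 0)(1, -1)ᵀ, so take a₁ = (1, 3), b₁ = (3, 1), a₂ = (1, 0), b₂ = (1, -1).
Each slice is an integer combination of E₁ = a₁b₁ᵀ and E₂ = a₂b₂ᵀ: S₁ = 3·E₁ + 6·E₂, S₂ = 3·E₁ − 2·E₂, S₃ = −2·E₁ − 6·E₂; reading off coefficients, c₁ = (3, 3, -2) and c₂ = (6, -2, -6).
Hence T = (1, 3) (x) (3, 1) (x) (3, 3, -2) + (1, 0) (x) (1, -1) (x) (6, -2, -6), so rank(T) ≤ 2.
These bounds meet, so rank(T) = 2.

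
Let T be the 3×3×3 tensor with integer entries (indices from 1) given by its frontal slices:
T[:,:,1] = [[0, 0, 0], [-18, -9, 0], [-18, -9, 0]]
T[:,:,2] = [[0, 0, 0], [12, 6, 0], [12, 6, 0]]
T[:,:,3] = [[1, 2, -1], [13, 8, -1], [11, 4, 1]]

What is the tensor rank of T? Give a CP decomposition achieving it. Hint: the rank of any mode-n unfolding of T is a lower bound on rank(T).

Lower bound: the mode-3 unfolding of T (rows indexed by k, columns by (i,j) = (1,1), (1,2), (1,3), (2,1), (2,2), (2,3), (3,1), (3,2), (3,3)) is [[0, 0, 0, -18, -9, 0, -18, -9, 0], [0, 0, 0, 12, 6, 0, 12, 6, 0], [1, 2, -1, 13, 8, -1, 11, 4, 1]].
There the 2×2 minor on rows k ∈ {1, 3}, columns (i,j) ∈ {(1,1), (2,1)} is det [[0, -18], [1, 13]] = 18 ≠ 0, so this unfolding has rank ≥ 2; CP rank is at least every unfolding rank, so rank(T) ≥ 2. (Unfolding ranks only ever bound the CP rank from below — rank(T) can be strictly larger than all of them — so the matching upper bound has to come from an explicit 2-term decomposition.)
Upper bound — finding two terms. Write S_k = T[:,:,k] for the frontal slices: S₁ = [[0, 0, 0], [-18, -9, 0], [-18, -9, 0]], S₂ = [[0, 0, 0], [12, 6, 0], [12, 6, 0]], S₃ = [[1, 2, -1], [13, 8, -1], [11, 4, 1]].
If T = a₁ ⊗ b₁ ⊗ c₁ + a₂ ⊗ b₂ ⊗ c₂ then each S_k = c₁[k]·a₁b₁ᵀ + c₂[k]·a₂b₂ᵀ. S₁ and S₃ are linearly independent, so a₁b₁ᵀ and a₂b₂ᵀ must span the same plane of matrices: they are the rank-1 matrices of the form x·S₁ + y·S₃.
The 2×2 minor of x·S₁ + y·S₃ on rows {1,2}, columns {1,2} is 27·xy − 18·y² = 9·(3·x − 2·y)(y), vanishing at (x:y) = (2:3) and (1:0).
M₁ = 2·S₁ + 3·S₃ = [[3, 6, -3], [3, 6, -3], [-3, -6, 3]] = 3·(1, 1, -1)(1, 2, -1)ᵀ and M₂ = S₁ = [[0, 0, 0], [-18, -9, 0], [-18, -9, 0]] = (-9)·(0, 1, 1)(2, 1, 0)ᵀ, so take a₁ = (1, 1, -1), b₁ = (1, 2, -1), a₂ = (0, 1, 1), b₂ = (2, 1, 0).
Each slice is an integer combination of E₁ = a₁b₁ᵀ and E₂ = a₂b₂ᵀ: S₁ = −9·E₂, S₂ = 6·E₂, S₃ = E₁ + 6·E₂; reading off coefficients, c₁ = (0, 0, 1) and c₂ = (-9, 6, 6).
Hence T = (1, 1, -1) ⊗ (1, 2, -1) ⊗ (0, 0, 1) + (0, 1, 1) ⊗ (2, 1, 0) ⊗ (-9, 6, 6), so rank(T) ≤ 2.
These bounds meet, so rank(T) = 2.

rank(T) = 2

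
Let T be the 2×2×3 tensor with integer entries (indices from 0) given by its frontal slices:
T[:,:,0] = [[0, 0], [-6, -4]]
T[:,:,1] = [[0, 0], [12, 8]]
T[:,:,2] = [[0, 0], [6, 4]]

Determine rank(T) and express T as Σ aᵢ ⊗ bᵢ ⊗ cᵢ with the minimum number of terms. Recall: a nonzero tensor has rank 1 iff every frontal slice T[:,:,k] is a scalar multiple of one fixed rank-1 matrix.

Lower bound: T ≠ 0 (e.g. T[1,0,0] = -6), so rank(T) ≥ 1.
Upper bound: if T = a ⊗ b ⊗ c then every fibre of T is a multiple of the corresponding factor, so read the factors off the fibres through the nonzero entry T[1,0,0] = -6.
The mode-1 fibre T[:,0,0] = [0, -6] gives a = [0, 1] (primitive direction); the mode-2 fibre T[1,:,0] = [-6, -4] gives b = [3, 2]; then c[k] = T[1,0,k] / (a[1]·b[0]) = [-6, 12, 6] / 3 = [-2, 4, 2].
Expanding [0, 1] ⊗ [3, 2] ⊗ [-2, 4, 2] reproduces all 12 entries of T, so T = [0, 1] ⊗ [3, 2] ⊗ [-2, 4, 2] and rank(T) ≤ 1.
These bounds meet, so rank(T) = 1.
Check entry T[0,1,2] = 0: (0)·(2)·(2) = 0.

rank(T) = 1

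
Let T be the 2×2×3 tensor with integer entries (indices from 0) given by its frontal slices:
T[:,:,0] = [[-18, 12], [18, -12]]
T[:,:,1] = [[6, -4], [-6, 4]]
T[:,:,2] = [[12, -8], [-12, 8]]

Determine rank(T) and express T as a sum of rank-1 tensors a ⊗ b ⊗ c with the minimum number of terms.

Lower bound: T ≠ 0 (e.g. T[0,0,0] = -18), so rank(T) ≥ 1.
Upper bound: if T = a ⊗ b ⊗ c then every fibre of T is a multiple of the corresponding factor, so read the factors off the fibres through the nonzero entry T[0,0,0] = -18.
The mode-1 fibre T[:,0,0] = [-18, 18] gives a = [1, -1] (primitive direction); the mode-2 fibre T[0,:,0] = [-18, 12] gives b = [3, -2]; then c[k] = T[0,0,k] / (a[0]·b[0]) = [-18, 6, 12] / 3 = [-6, 2, 4].
Expanding [1, -1] ⊗ [3, -2] ⊗ [-6, 2, 4] reproduces all 12 entries of T, so T = [1, -1] ⊗ [3, -2] ⊗ [-6, 2, 4] and rank(T) ≤ 1.
These bounds meet, so rank(T) = 1.

rank(T) = 1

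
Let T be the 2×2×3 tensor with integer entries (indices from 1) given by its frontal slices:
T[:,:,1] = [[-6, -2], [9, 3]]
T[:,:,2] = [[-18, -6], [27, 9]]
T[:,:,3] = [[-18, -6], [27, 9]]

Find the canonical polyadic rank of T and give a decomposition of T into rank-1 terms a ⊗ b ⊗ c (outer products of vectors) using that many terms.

Lower bound: T ≠ 0 (e.g. T[1,1,1] = -6), so rank(T) ≥ 1.
Upper bound: if T = a ⊗ b ⊗ c then every fibre of T is a multiple of the corresponding factor, so read the factors off the fibres through the nonzero entry T[1,1,1] = -6.
The mode-1 fibre T[:,1,1] = [-6, 9] gives a = (2, -3) (primitive direction); the mode-2 fibre T[1,:,1] = [-6, -2] gives b = (3, 1); then c[k] = T[1,1,k] / (a[1]·b[1]) = [-6, -18, -18] / 6 = (-1, -3, -3).
Expanding (2, -3) ⊗ (3, 1) ⊗ (-1, -3, -3) reproduces all 12 entries of T, so T = (2, -3) ⊗ (3, 1) ⊗ (-1, -3, -3) and rank(T) ≤ 1.
These bounds meet, so rank(T) = 1.

rank(T) = 1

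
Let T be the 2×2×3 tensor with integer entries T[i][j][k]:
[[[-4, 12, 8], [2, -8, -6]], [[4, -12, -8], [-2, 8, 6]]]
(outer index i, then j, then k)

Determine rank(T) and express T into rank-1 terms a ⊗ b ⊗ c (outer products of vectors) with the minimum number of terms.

Lower bound: in the mode-3 unfolding of T (rows indexed by k, columns by (i,j)) the 2×2 minor on rows k ∈ {0, 1}, columns (i,j) ∈ {(0,0), (0,1)} is det [[-4, 2], [12, -8]] = 8 ≠ 0, so that unfolding has rank ≥ 2 and hence rank(T) ≥ 2 (CP rank is at least every unfolding rank, though it can be larger).
Upper bound: T[i,:,:] = a[i]·M for every slice, with a = (1, -1) and M = [[-4, 12, 8], [2, -8, -6]] (rows j, columns k).
Splitting M by its rows (j = 0, 1), M = (1, 0)(-4, 12, 8)ᵀ + (0, 1)(2, -8, -6)ᵀ.
Hence T = (1, -1) ⊗ (1, 0) ⊗ (-4, 12, 8) + (1, -1) ⊗ (0, 1) ⊗ (2, -8, -6), so rank(T) ≤ 2.
These bounds meet, so rank(T) = 2.

rank(T) = 2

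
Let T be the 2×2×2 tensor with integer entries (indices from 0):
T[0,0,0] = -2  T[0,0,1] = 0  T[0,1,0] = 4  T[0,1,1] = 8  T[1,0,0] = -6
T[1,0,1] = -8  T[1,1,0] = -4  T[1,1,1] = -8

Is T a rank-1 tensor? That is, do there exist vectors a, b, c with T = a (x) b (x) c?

The mode-1 unfolding of T (rows indexed by i, columns by (j,k) = (0,0), (0,1), (1,0), (1,1)) is [[-2, 0, 4, 8], [-6, -8, -4, -8]].
There the 2×2 minor on rows i ∈ {0, 1}, columns (j,k) ∈ {(0,0), (0,1)} is det [[-2, 0], [-6, -8]] = 16 ≠ 0, so this unfolding has rank ≥ 2; CP rank is at least every unfolding rank, so rank(T) ≥ 2.
In particular rank(T) ≥ 2 > 1, so T is not rank-1.

No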